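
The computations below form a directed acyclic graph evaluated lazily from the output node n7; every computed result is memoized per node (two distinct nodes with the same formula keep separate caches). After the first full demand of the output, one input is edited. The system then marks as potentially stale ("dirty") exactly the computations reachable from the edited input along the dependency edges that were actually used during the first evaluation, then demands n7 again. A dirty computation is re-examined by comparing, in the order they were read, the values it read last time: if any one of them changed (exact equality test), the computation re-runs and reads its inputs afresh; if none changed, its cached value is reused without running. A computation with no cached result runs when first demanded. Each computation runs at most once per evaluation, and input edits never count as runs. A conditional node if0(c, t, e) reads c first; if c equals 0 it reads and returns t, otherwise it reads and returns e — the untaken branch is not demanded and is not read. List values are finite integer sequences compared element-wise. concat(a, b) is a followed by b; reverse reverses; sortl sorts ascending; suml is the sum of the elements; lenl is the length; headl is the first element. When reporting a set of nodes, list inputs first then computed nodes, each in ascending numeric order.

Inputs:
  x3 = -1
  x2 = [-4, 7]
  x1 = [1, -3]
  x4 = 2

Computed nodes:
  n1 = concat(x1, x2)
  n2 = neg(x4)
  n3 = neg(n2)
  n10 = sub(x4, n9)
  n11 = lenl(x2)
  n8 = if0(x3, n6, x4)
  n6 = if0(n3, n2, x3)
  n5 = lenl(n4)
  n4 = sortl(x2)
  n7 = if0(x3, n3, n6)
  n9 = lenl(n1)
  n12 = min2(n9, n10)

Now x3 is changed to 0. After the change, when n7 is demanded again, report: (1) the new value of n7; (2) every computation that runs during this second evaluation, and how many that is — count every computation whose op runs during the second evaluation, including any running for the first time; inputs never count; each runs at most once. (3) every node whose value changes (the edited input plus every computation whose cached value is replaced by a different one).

First demand of the output computes:
  n2 = neg(2) = -2
  n3 = neg(-2) = 2
  n6 = if0(n3=2 -> else branch x3) = -1
  n7 = if0(x3=-1 -> else branch n6) = -1

After the edit, cleaning proceeds:
  n6: stays stale; no demand reaches it after the flip.
  n7: a read changed (x3 -1->0) — executes, giving 2.

Note the branch switch — demand abandons n6, which is never re-examined.

Demanding n7 again yields 2.
1 computations run: n7.
The nodes whose values change: x3, n7.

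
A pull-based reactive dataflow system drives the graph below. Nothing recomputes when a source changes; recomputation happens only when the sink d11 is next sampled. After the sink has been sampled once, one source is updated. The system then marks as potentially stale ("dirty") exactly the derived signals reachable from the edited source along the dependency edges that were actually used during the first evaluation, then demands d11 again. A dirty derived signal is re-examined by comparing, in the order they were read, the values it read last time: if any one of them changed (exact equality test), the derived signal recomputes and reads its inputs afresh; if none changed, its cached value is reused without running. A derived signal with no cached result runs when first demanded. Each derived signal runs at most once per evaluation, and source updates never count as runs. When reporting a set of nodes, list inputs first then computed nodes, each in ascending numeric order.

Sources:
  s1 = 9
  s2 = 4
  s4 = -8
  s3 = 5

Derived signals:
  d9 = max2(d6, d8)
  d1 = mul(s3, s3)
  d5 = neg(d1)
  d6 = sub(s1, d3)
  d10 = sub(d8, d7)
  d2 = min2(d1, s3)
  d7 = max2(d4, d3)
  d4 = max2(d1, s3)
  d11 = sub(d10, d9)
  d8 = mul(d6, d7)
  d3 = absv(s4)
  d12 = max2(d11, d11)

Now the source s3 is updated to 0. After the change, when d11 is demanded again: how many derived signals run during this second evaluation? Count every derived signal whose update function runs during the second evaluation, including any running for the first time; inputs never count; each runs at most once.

First evaluation (everything demanded from the output):
  d1 = mul(5, 5) = 25
  d3 = absv(-8) = 8
  d4 = max2(25, 5) = 25
  d6 = sub(9, 8) = 1
  d7 = max2(25, 8) = 25
  d8 = mul(1, 25) = 25
  d9 = max2(1, 25) = 25
  d10 = sub(25, 25) = 0
  d11 = sub(0, 25) = -25

Propagation after the edit:
  d1: runs — s3 5->0; s3 5->0; result 0.
  d4: runs — d1 25->0; s3 5->0; result 0.
  d7: runs — d4 25->0; result 8.
  d8: runs — d7 25->8; result 8.
  d9: runs — d8 25->8; result 8.
  d10: runs — d8 25->8; d7 25->8; result 0 (same value as before).
  d11: runs — d9 25->8; result -8.

Derived signals that run: d1, d4, d7, d8, d9, d10, d11 — 7 in total.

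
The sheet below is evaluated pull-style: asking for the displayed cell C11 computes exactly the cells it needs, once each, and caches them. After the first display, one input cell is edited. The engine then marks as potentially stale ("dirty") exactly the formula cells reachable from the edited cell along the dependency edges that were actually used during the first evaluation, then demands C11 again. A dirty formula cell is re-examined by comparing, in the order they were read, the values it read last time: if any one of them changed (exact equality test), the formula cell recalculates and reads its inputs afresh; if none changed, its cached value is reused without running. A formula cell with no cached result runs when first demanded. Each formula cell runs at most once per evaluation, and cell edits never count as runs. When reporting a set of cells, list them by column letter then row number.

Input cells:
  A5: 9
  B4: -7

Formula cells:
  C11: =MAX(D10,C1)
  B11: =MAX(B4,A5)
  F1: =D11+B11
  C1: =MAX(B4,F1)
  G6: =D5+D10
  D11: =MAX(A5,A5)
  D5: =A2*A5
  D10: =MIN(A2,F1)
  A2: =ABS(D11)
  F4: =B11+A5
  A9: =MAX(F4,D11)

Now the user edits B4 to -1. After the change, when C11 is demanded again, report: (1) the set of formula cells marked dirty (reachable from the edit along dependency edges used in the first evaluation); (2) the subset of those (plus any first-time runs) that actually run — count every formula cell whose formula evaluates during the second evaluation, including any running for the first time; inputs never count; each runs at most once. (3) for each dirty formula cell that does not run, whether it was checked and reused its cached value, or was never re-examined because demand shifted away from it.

The edit dirties: B11, C1, C11, D10, F1.
2 formula cells run: B11, C1.
Cache hits after checking: C11, D10, F1.
Note where the cutoff bites: F1 is checked, finds nothing changed, and keeps its cache.

First demand of the output computes:
  B11 = MAX(-7, 9) = 9
  D11 = MAX(9, 9) = 9
  A2 = ABS(9) = 9
  F1 = 9 + 9 = 18
  C1 = MAX(-7, 18) = 18
  D10 = MIN(9, 18) = 9
  C11 = MAX(9, 18) = 18

After the edit, cleaning proceeds:
  B11: a read changed (B4 -7->-1) — executes, giving 9 — identical to its old value.
  F1: dirty, but its reads are unchanged (D11 unchanged, B11 unchanged); cached 18 stands.
  C1: a read changed (B4 -7->-1) — executes, giving 18 — identical to its old value.
  D10: dirty, but its reads are unchanged (A2 unchanged, F1 unchanged); cached 9 stands.
  C11: dirty, but its reads are unchanged (D10 unchanged, C1 unchanged); cached 18 stands.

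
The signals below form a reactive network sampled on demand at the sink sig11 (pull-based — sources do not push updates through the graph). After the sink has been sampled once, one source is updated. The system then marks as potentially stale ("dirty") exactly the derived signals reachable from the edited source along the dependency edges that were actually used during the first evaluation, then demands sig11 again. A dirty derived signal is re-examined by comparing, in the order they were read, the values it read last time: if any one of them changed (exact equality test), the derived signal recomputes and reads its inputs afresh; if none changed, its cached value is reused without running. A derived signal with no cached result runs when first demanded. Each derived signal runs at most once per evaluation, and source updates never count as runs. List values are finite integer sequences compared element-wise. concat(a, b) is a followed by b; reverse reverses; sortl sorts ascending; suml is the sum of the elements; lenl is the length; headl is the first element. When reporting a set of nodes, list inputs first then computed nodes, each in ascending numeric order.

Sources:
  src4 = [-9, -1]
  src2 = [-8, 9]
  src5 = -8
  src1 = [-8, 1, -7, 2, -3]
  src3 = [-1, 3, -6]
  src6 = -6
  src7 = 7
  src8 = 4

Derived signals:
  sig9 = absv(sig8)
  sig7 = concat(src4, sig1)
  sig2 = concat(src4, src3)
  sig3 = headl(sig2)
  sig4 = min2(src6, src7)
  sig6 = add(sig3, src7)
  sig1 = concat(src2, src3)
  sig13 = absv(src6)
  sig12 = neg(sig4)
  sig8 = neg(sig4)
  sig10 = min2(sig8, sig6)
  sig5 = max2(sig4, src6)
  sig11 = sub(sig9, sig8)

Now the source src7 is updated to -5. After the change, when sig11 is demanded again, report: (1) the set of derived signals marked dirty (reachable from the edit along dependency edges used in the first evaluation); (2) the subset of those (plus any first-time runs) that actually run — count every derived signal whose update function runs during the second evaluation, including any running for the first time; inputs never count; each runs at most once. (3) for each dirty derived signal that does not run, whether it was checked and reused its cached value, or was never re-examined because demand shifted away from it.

Dirty set: sig4, sig8, sig9, sig11.
Run set: sig4 (1 run).
Re-examined without running (cache reused): sig8, sig9, sig11.
The important point: sig4 recomputes to an identical value, and the output ends up unchanged.

Initial pass — values computed on the first demand:
  sig4 = min2(-6, 7) = -6
  sig8 = neg(-6) = 6
  sig9 = absv(6) = 6
  sig11 = sub(6, 6) = 0

Second demand — change propagation:
  sig4: re-runs because src7 7->-5; new result -6 (unchanged).
  sig8: re-examined; everything it read last time is the same (sig4 unchanged) — cache 6 kept, no run.
  sig9: re-examined; everything it read last time is the same (sig8 unchanged) — cache 6 kept, no run.
  sig11: re-examined; everything it read last time is the same (sig9 unchanged, sig8 unchanged) — cache 0 kept, no run.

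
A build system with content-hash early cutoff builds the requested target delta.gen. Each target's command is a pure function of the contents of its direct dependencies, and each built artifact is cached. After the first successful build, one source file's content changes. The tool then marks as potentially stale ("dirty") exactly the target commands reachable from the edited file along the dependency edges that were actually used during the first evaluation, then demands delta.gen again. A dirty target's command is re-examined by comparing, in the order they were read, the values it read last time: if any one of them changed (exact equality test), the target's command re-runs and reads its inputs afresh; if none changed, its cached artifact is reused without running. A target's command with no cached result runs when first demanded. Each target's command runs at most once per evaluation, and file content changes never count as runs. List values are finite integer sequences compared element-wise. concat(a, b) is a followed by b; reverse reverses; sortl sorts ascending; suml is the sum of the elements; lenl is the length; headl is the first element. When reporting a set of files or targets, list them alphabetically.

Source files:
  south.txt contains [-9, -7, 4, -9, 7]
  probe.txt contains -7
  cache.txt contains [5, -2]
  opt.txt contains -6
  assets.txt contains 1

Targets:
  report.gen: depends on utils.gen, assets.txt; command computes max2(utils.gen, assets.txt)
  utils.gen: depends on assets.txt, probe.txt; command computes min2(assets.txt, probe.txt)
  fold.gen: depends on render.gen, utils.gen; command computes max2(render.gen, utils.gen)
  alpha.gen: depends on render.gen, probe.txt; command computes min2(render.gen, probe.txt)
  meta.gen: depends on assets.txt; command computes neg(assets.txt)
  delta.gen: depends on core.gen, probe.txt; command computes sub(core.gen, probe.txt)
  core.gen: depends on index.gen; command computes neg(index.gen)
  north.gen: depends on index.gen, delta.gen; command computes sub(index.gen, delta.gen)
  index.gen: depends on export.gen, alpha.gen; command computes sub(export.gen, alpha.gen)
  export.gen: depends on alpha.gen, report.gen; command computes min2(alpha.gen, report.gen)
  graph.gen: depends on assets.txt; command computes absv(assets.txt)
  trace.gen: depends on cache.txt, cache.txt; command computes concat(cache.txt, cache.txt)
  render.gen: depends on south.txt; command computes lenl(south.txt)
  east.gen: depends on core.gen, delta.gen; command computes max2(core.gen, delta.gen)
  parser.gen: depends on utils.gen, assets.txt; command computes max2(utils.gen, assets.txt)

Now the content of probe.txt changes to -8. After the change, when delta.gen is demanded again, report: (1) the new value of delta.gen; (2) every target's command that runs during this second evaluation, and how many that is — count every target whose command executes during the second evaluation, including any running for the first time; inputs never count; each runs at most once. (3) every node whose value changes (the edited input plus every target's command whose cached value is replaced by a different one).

New value of delta.gen: 8.
Target commands that run: alpha.gen, delta.gen, export.gen, index.gen, report.gen, utils.gen — 6 in total.
Values that change: alpha.gen, delta.gen, export.gen, probe.txt, utils.gen.
Key observation: the cutoff stops propagation at core.gen — its inputs' values are unchanged, so it reuses its cache.

First evaluation (everything demanded from the output):
  render.gen = lenl([-9, -7, 4, -9, 7]) = 5
  alpha.gen = min2(5, -7) = -7
  utils.gen = min2(1, -7) = -7
  report.gen = max2(-7, 1) = 1
  export.gen = min2(-7, 1) = -7
  index.gen = sub(-7, -7) = 0
  core.gen = neg(0) = 0
  delta.gen = sub(0, -7) = 7

Propagation after the edit:
  alpha.gen: runs — probe.txt -7->-8; result -8.
  utils.gen: runs — probe.txt -7->-8; result -8.
  report.gen: runs — utils.gen -7->-8; result 1 (same value as before).
  export.gen: runs — alpha.gen -7->-8; result -8.
  index.gen: runs — export.gen -7->-8; alpha.gen -7->-8; result 0 (same value as before).
  core.gen: checked — values it read are unchanged (index.gen unchanged); reused cached 0 without running.
  delta.gen: runs — probe.txt -7->-8; result 8.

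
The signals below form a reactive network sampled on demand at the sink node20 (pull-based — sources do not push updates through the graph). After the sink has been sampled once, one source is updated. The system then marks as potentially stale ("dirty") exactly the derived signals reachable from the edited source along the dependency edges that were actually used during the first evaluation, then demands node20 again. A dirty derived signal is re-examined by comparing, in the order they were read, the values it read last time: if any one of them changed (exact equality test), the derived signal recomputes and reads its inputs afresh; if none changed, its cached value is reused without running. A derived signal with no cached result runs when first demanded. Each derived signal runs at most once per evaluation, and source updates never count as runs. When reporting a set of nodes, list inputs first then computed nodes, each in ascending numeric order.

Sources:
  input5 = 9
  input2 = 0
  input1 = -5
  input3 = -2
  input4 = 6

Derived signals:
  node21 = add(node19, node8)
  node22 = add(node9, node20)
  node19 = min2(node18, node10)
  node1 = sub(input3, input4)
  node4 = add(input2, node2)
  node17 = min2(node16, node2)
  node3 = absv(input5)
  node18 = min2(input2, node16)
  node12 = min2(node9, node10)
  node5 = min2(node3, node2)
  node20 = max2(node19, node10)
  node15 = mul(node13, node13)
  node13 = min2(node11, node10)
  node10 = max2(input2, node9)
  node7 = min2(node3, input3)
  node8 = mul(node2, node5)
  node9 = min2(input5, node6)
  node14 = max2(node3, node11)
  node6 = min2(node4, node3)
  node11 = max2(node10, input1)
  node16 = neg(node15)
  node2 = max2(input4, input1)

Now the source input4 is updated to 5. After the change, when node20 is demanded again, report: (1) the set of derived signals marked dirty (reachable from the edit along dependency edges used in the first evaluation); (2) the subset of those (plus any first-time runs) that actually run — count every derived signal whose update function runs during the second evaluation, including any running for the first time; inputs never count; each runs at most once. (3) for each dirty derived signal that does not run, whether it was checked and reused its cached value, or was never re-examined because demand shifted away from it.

Dirty set: node2, node4, node6, node9, node10, node11, node13, node15, node16, node18, node19, node20.
Run set: node2, node4, node6, node9, node10, node11, node13, node15, node16, node18, node19, node20 (12 run).
All dirty derived signals ended up running.

Initial pass — values computed on the first demand:
  node2 = max2(6, -5) = 6
  node3 = absv(9) = 9
  node4 = add(0, 6) = 6
  node6 = min2(6, 9) = 6
  node9 = min2(9, 6) = 6
  node10 = max2(0, 6) = 6
  node11 = max2(6, -5) = 6
  node13 = min2(6, 6) = 6
  node15 = mul(6, 6) = 36
  node16 = neg(36) = -36
  node18 = min2(0, -36) = -36
  node19 = min2(-36, 6) = -36
  node20 = max2(-36, 6) = 6

Second demand — change propagation:
  node2: re-runs because input4 6->5; new result 5.
  node4: re-runs because node2 6->5; new result 5.
  node6: re-runs because node4 6->5; new result 5.
  node9: re-runs because node6 6->5; new result 5.
  node10: re-runs because node9 6->5; new result 5.
  node11: re-runs because node10 6->5; new result 5.
  node13: re-runs because node11 6->5; node10 6->5; new result 5.
  node15: re-runs because node13 6->5; node13 6->5; new result 25.
  node16: re-runs because node15 36->25; new result -25.
  node18: re-runs because node16 -36->-25; new result -25.
  node19: re-runs because node18 -36->-25; node10 6->5; new result -25.
  node20: re-runs because node19 -36->-25; node10 6->5; new result 5.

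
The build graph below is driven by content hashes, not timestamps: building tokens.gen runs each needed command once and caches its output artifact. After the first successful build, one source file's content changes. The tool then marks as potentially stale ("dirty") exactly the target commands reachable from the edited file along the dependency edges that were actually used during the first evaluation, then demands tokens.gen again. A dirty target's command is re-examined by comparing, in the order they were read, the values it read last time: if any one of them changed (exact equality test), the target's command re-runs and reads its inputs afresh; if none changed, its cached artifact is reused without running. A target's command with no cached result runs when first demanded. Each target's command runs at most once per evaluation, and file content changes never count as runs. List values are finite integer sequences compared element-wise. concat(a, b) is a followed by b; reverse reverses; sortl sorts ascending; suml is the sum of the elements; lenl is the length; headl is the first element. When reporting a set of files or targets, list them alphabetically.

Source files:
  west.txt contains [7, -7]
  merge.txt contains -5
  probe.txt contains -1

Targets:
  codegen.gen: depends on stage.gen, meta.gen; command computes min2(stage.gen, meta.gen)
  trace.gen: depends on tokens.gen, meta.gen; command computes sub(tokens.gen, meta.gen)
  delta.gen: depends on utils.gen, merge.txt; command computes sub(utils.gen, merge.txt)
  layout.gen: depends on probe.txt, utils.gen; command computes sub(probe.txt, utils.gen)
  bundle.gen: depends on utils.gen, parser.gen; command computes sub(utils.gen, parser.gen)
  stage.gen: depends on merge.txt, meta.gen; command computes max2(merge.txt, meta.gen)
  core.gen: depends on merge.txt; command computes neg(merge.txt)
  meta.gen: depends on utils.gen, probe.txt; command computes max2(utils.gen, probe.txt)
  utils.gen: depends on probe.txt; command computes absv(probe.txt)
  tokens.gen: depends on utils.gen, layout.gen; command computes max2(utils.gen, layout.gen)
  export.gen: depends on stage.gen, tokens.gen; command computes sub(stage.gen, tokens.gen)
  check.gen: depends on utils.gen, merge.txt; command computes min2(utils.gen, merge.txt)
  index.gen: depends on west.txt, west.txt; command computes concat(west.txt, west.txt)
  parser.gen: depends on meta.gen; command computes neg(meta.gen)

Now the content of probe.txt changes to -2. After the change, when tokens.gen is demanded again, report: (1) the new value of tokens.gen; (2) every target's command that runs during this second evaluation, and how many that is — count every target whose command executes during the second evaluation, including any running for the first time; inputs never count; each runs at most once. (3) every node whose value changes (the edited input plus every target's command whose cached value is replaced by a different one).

Initial pass — values computed on the first demand:
  utils.gen = absv(-1) = 1
  layout.gen = sub(-1, 1) = -2
  tokens.gen = max2(1, -2) = 1

Second demand — change propagation:
  utils.gen: re-runs because probe.txt -1->-2; new result 2.
  layout.gen: re-runs because probe.txt -1->-2; utils.gen 1->2; new result -4.
  tokens.gen: re-runs because utils.gen 1->2; layout.gen -2->-4; new result 2.

tokens.gen now evaluates to 2.
Run set: layout.gen, tokens.gen, utils.gen (3 run).
Changed values: layout.gen, probe.txt, tokens.gen, utils.gen.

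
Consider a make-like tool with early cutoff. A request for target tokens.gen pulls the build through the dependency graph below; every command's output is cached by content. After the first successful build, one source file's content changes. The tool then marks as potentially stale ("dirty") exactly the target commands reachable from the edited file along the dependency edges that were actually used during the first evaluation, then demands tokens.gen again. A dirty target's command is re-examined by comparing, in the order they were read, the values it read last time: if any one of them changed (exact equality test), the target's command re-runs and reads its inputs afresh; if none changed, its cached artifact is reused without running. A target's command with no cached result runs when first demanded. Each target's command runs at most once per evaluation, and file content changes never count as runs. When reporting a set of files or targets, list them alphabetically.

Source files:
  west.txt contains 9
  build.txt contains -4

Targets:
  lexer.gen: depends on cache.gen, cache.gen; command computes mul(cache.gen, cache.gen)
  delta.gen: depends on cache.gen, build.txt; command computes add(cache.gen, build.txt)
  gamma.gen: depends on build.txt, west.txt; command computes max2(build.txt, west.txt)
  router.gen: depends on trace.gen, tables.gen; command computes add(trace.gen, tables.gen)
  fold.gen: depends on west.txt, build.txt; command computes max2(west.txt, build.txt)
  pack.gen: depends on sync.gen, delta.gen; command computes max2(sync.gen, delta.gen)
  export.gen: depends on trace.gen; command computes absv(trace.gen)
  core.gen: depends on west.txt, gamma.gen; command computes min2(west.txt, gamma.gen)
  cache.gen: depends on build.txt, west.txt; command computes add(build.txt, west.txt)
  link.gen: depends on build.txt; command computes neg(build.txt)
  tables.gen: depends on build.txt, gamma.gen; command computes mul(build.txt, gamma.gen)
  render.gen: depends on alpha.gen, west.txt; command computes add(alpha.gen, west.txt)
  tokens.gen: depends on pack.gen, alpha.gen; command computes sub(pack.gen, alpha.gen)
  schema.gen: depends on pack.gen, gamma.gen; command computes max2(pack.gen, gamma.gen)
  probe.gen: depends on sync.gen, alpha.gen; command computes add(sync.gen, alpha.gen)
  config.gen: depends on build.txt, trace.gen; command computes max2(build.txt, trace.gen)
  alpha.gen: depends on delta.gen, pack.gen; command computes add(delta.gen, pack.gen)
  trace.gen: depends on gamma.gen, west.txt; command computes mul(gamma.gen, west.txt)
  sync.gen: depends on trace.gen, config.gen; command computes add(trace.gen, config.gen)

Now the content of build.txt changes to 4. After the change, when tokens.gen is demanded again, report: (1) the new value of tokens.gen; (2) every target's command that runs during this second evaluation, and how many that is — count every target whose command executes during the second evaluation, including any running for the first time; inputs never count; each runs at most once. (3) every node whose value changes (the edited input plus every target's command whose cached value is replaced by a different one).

First demand of the output computes:
  cache.gen = add(-4, 9) = 5
  delta.gen = add(5, -4) = 1
  gamma.gen = max2(-4, 9) = 9
  trace.gen = mul(9, 9) = 81
  config.gen = max2(-4, 81) = 81
  sync.gen = add(81, 81) = 162
  pack.gen = max2(162, 1) = 162
  alpha.gen = add(1, 162) = 163
  tokens.gen = sub(162, 163) = -1

After the edit, cleaning proceeds:
  cache.gen: a read changed (build.txt -4->4) — executes, giving 13.
  delta.gen: a read changed (cache.gen 5->13; build.txt -4->4) — executes, giving 17.
  gamma.gen: a read changed (build.txt -4->4) — executes, giving 9 — identical to its old value.
  trace.gen: dirty, but its reads are unchanged (gamma.gen unchanged, west.txt unchanged); cached 81 stands.
  config.gen: a read changed (build.txt -4->4) — executes, giving 81 — identical to its old value.
  sync.gen: dirty, but its reads are unchanged (trace.gen unchanged, config.gen unchanged); cached 162 stands.
  pack.gen: a read changed (delta.gen 1->17) — executes, giving 162 — identical to its old value.
  alpha.gen: a read changed (delta.gen 1->17) — executes, giving 179.
  tokens.gen: a read changed (alpha.gen 163->179) — executes, giving -17.

Note where the cutoff bites: trace.gen is checked, finds nothing changed, and keeps its cache.

Demanding tokens.gen again yields -17.
7 target commands run: alpha.gen, cache.gen, config.gen, delta.gen, gamma.gen, pack.gen, tokens.gen.
The nodes whose values change: alpha.gen, build.txt, cache.gen, delta.gen, tokens.gen.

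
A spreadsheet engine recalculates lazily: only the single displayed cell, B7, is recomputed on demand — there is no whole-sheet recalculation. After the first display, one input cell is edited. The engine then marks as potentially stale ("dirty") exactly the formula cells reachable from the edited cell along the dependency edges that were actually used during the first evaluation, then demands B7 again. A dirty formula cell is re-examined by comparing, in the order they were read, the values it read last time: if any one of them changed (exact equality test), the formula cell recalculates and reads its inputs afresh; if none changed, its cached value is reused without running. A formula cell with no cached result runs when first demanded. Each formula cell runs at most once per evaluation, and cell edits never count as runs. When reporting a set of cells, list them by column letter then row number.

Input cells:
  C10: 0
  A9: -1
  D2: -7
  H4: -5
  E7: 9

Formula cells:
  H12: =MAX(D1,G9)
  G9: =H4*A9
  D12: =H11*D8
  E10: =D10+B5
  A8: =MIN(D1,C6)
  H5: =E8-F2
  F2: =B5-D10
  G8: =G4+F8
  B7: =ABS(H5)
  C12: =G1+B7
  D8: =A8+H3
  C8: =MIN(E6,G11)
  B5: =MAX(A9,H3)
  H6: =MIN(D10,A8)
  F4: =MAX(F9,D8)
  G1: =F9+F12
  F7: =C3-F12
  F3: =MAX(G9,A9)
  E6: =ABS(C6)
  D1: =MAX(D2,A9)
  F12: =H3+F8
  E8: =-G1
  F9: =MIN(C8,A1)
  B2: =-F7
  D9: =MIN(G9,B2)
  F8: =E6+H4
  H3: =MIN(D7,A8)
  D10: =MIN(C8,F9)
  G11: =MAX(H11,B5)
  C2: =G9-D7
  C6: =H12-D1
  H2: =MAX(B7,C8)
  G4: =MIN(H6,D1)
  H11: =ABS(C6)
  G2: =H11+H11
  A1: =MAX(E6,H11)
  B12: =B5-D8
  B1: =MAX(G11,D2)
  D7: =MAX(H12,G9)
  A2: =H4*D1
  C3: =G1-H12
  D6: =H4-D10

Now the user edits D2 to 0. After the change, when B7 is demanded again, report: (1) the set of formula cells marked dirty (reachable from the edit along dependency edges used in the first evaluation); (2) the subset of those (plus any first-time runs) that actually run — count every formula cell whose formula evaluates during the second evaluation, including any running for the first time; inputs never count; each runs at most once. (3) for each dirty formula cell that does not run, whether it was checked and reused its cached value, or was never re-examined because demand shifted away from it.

Marked dirty: A1, A8, B5, B7, C6, C8, D1, D7, D10, E6, E8, F2, F8, F9, F12, G1, G11, H3, H5, H11, H12.
Formula cells that run: A1, A8, B5, B7, C6, C8, D1, D10, E6, E8, F2, F8, F9, F12, G1, G11, H3, H5, H11, H12 — 20 in total.
Checked but reused from cache: D7.
Key observation: the cutoff stops propagation at D7 — its inputs' values are unchanged, so it reuses its cache.

First evaluation (everything demanded from the output):
  D1 = MAX(-7, -1) = -1
  G9 = -5 * -1 = 5
  H12 = MAX(-1, 5) = 5
  C6 = 5 - -1 = 6
  A8 = MIN(-1, 6) = -1
  D7 = MAX(5, 5) = 5
  E6 = ABS(6) = 6
  F8 = 6 + -5 = 1
  H3 = MIN(5, -1) = -1
  B5 = MAX(-1, -1) = -1
  F12 = -1 + 1 = 0
  H11 = ABS(6) = 6
  A1 = MAX(6, 6) = 6
  G11 = MAX(6, -1) = 6
  C8 = MIN(6, 6) = 6
  F9 = MIN(6, 6) = 6
  D10 = MIN(6, 6) = 6
  F2 = -1 - 6 = -7
  G1 = 6 + 0 = 6
  E8 = -(6) = -6
  H5 = -6 - -7 = 1
  B7 = ABS(1) = 1

Propagation after the edit:
  D1: runs — D2 -7->0; result 0.
  H12: runs — D1 -1->0; result 5 (same value as before).
  C6: runs — D1 -1->0; result 5.
  A8: runs — D1 -1->0; C6 6->5; result 0.
  D7: checked — values it read are unchanged (H12 unchanged, G9 unchanged); reused cached 5 without running.
  E6: runs — C6 6->5; result 5.
  F8: runs — E6 6->5; result 0.
  H3: runs — A8 -1->0; result 0.
  B5: runs — H3 -1->0; result 0.
  F12: runs — H3 -1->0; F8 1->0; result 0 (same value as before).
  H11: runs — C6 6->5; result 5.
  A1: runs — E6 6->5; H11 6->5; result 5.
  G11: runs — H11 6->5; B5 -1->0; result 5.
  C8: runs — E6 6->5; G11 6->5; result 5.
  F9: runs — C8 6->5; A1 6->5; result 5.
  D10: runs — C8 6->5; F9 6->5; result 5.
  F2: runs — B5 -1->0; D10 6->5; result -5.
  G1: runs — F9 6->5; result 5.
  E8: runs — G1 6->5; result -5.
  H5: runs — E8 -6->-5; F2 -7->-5; result 0.
  B7: runs — H5 1->0; result 0.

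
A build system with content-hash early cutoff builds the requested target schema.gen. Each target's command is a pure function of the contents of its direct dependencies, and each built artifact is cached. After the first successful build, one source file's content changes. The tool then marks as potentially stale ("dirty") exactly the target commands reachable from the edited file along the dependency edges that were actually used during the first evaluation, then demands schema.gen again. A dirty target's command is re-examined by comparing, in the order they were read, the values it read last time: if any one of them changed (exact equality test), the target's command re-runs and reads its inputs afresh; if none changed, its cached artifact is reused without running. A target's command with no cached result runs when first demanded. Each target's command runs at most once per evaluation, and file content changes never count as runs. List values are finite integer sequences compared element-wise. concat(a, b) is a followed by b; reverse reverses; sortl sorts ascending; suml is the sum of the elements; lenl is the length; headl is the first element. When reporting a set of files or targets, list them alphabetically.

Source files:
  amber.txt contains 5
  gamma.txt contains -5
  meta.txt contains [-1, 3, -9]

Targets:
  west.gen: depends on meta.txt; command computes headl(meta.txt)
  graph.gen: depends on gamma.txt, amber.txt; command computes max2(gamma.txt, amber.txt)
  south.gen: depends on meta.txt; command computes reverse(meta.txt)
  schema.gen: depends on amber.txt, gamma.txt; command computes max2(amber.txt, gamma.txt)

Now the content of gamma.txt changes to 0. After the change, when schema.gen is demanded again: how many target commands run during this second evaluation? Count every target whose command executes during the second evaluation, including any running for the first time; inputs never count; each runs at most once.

Target commands that run: schema.gen — 1 in total.

First evaluation (everything demanded from the output):
  schema.gen = max2(5, -5) = 5

Propagation after the edit:
  schema.gen: runs — gamma.txt -5->0; result 5 (same value as before).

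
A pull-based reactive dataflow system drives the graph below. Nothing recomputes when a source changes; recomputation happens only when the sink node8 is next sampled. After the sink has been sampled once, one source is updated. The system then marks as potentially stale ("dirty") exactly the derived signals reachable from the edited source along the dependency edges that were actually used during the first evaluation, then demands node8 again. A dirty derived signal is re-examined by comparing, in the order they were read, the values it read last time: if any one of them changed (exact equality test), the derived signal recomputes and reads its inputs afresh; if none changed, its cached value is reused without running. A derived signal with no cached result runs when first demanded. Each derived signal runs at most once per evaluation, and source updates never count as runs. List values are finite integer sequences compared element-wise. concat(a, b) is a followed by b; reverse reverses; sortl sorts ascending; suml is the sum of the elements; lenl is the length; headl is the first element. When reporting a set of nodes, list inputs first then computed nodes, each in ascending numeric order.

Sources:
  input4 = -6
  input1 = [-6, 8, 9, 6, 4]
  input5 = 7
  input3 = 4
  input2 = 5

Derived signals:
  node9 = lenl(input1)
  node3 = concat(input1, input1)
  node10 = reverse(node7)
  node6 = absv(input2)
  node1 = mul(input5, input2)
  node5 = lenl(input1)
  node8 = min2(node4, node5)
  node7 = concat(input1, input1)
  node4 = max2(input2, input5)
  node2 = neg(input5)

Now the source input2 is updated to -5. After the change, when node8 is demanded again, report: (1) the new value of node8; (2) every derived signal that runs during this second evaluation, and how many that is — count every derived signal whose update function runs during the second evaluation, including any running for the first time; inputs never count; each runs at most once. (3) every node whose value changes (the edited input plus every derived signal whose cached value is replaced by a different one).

New value of node8: 5.
Derived signals that run: node4 — 1 in total.
Values that change: input2.
Key observation: the change is absorbed at node4 — it re-runs but produces the same value, and the output's value is unchanged.

First evaluation (everything demanded from the output):
  node4 = max2(5, 7) = 7
  node5 = lenl([-6, 8, 9, 6, 4]) = 5
  node8 = min2(7, 5) = 5

Propagation after the edit:
  node4: runs — input2 5->-5; result 7 (same value as before).
  node8: checked — values it read are unchanged (node4 unchanged, node5 unchanged); reused cached 5 without running.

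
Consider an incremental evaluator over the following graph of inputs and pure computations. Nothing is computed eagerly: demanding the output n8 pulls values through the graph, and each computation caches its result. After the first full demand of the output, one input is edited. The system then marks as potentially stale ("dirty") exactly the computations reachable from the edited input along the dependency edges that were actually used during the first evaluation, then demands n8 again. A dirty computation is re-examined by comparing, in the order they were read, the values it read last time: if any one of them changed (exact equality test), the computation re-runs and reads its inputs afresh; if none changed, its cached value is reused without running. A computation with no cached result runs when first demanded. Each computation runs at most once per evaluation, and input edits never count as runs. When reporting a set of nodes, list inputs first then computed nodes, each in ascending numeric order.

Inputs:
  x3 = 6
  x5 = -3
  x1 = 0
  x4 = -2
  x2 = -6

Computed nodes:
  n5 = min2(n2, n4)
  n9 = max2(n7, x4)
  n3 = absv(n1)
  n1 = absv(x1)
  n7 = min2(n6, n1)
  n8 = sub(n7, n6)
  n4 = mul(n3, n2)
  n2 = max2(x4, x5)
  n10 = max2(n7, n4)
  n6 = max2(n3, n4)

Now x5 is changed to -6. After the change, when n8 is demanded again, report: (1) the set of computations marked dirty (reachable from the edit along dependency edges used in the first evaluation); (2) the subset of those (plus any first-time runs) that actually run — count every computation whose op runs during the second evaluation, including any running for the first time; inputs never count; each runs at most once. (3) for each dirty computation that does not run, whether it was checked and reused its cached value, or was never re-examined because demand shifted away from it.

Initial pass — values computed on the first demand:
  n1 = absv(0) = 0
  n2 = max2(-2, -3) = -2
  n3 = absv(0) = 0
  n4 = mul(0, -2) = 0
  n6 = max2(0, 0) = 0
  n7 = min2(0, 0) = 0
  n8 = sub(0, 0) = 0

Second demand — change propagation:
  n2: re-runs because x5 -3->-6; new result -2 (unchanged).
  n4: re-examined; everything it read last time is the same (n3 unchanged, n2 unchanged) — cache 0 kept, no run.
  n6: re-examined; everything it read last time is the same (n3 unchanged, n4 unchanged) — cache 0 kept, no run.
  n7: re-examined; everything it read last time is the same (n6 unchanged, n1 unchanged) — cache 0 kept, no run.
  n8: re-examined; everything it read last time is the same (n7 unchanged, n6 unchanged) — cache 0 kept, no run.

The important point: n2 recomputes to an identical value, and the output ends up unchanged.

Dirty set: n2, n4, n6, n7, n8.
Run set: n2 (1 run).
Re-examined without running (cache reused): n4, n6, n7, n8.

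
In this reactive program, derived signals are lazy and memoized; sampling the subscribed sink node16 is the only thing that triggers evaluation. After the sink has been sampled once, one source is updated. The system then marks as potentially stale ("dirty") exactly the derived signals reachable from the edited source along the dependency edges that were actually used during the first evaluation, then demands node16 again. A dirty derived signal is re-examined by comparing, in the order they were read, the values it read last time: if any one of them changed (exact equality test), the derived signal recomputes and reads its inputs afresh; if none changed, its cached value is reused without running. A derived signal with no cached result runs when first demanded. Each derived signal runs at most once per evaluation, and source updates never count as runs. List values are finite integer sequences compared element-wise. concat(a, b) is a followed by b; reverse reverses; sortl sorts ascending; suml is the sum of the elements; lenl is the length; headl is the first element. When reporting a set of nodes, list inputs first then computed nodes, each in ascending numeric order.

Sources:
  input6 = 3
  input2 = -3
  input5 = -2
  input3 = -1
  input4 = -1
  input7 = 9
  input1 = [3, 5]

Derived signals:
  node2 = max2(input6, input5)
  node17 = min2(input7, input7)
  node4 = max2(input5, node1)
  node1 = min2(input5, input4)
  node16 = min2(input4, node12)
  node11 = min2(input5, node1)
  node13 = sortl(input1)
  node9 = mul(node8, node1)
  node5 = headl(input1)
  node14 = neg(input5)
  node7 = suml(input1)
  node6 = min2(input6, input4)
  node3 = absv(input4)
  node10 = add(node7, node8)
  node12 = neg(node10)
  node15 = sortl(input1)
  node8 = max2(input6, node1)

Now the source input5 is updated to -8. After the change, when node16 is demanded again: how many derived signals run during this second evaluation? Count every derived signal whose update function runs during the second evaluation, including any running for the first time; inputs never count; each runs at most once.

First demand of the output computes:
  node1 = min2(-2, -1) = -2
  node7 = suml([3, 5]) = 8
  node8 = max2(3, -2) = 3
  node10 = add(8, 3) = 11
  node12 = neg(11) = -11
  node16 = min2(-1, -11) = -11

After the edit, cleaning proceeds:
  node1: a read changed (input5 -2->-8) — executes, giving -8.
  node8: a read changed (node1 -2->-8) — executes, giving 3 — identical to its old value.
  node10: dirty, but its reads are unchanged (node7 unchanged, node8 unchanged); cached 11 stands.
  node12: dirty, but its reads are unchanged (node10 unchanged); cached -11 stands.
  node16: dirty, but its reads are unchanged (input4 unchanged, node12 unchanged); cached -11 stands.

Note the absorption at node8: it re-runs yet its value is the same, leaving the output's value untouched.

2 derived signals run: node1, node8.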